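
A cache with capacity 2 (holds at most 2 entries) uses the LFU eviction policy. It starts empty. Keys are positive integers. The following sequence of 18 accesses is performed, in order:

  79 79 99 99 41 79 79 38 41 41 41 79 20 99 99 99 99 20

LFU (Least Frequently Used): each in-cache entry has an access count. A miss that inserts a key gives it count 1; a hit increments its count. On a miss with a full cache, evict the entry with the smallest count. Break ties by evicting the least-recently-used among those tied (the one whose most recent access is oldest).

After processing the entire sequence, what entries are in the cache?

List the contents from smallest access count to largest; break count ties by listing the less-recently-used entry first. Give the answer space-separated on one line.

LFU simulation (capacity=2):
  1. access 79: MISS. Cache: [79(c=1)]
  2. access 79: HIT, count now 2. Cache: [79(c=2)]
  3. access 99: MISS. Cache: [99(c=1) 79(c=2)]
  4. access 99: HIT, count now 2. Cache: [79(c=2) 99(c=2)]
  5. access 41: MISS, evict 79(c=2). Cache: [41(c=1) 99(c=2)]
  6. access 79: MISS, evict 41(c=1). Cache: [79(c=1) 99(c=2)]
  7. access 79: HIT, count now 2. Cache: [99(c=2) 79(c=2)]
  8. access 38: MISS, evict 99(c=2). Cache: [38(c=1) 79(c=2)]
  9. access 41: MISS, evict 38(c=1). Cache: [41(c=1) 79(c=2)]
  10. access 41: HIT, count now 2. Cache: [79(c=2) 41(c=2)]
  11. access 41: HIT, count now 3. Cache: [79(c=2) 41(c=3)]
  12. access 79: HIT, count now 3. Cache: [41(c=3) 79(c=3)]
  13. access 20: MISS, evict 41(c=3). Cache: [20(c=1) 79(c=3)]
  14. access 99: MISS, evict 20(c=1). Cache: [99(c=1) 79(c=3)]
  15. access 99: HIT, count now 2. Cache: [99(c=2) 79(c=3)]
  16. access 99: HIT, count now 3. Cache: [79(c=3) 99(c=3)]
  17. access 99: HIT, count now 4. Cache: [79(c=3) 99(c=4)]
  18. access 20: MISS, evict 79(c=3). Cache: [20(c=1) 99(c=4)]
Total: 9 hits, 9 misses, 7 evictions

Answer: 20 99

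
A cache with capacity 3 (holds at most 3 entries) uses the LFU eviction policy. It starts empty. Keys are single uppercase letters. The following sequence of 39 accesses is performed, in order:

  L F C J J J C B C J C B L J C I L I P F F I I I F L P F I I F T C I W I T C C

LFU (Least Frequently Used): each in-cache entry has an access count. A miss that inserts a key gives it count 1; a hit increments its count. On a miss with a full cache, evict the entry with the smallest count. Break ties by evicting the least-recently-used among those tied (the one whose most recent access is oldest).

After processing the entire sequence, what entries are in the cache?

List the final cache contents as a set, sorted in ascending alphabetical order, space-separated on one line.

LFU simulation (capacity=3):
  1. access L: MISS. Cache: [L(c=1)]
  2. access F: MISS. Cache: [L(c=1) F(c=1)]
  3. access C: MISS. Cache: [L(c=1) F(c=1) C(c=1)]
  4. access J: MISS, evict L(c=1). Cache: [F(c=1) C(c=1) J(c=1)]
  5. access J: HIT, count now 2. Cache: [F(c=1) C(c=1) J(c=2)]
  6. access J: HIT, count now 3. Cache: [F(c=1) C(c=1) J(c=3)]
  7. access C: HIT, count now 2. Cache: [F(c=1) C(c=2) J(c=3)]
  8. access B: MISS, evict F(c=1). Cache: [B(c=1) C(c=2) J(c=3)]
  9. access C: HIT, count now 3. Cache: [B(c=1) J(c=3) C(c=3)]
  10. access J: HIT, count now 4. Cache: [B(c=1) C(c=3) J(c=4)]
  11. access C: HIT, count now 4. Cache: [B(c=1) J(c=4) C(c=4)]
  12. access B: HIT, count now 2. Cache: [B(c=2) J(c=4) C(c=4)]
  13. access L: MISS, evict B(c=2). Cache: [L(c=1) J(c=4) C(c=4)]
  14. access J: HIT, count now 5. Cache: [L(c=1) C(c=4) J(c=5)]
  15. access C: HIT, count now 5. Cache: [L(c=1) J(c=5) C(c=5)]
  16. access I: MISS, evict L(c=1). Cache: [I(c=1) J(c=5) C(c=5)]
  17. access L: MISS, evict I(c=1). Cache: [L(c=1) J(c=5) C(c=5)]
  18. access I: MISS, evict L(c=1). Cache: [I(c=1) J(c=5) C(c=5)]
  19. access P: MISS, evict I(c=1). Cache: [P(c=1) J(c=5) C(c=5)]
  20. access F: MISS, evict P(c=1). Cache: [F(c=1) J(c=5) C(c=5)]
  21. access F: HIT, count now 2. Cache: [F(c=2) J(c=5) C(c=5)]
  22. access I: MISS, evict F(c=2). Cache: [I(c=1) J(c=5) C(c=5)]
  23. access I: HIT, count now 2. Cache: [I(c=2) J(c=5) C(c=5)]
  24. access I: HIT, count now 3. Cache: [I(c=3) J(c=5) C(c=5)]
  25. access F: MISS, evict I(c=3). Cache: [F(c=1) J(c=5) C(c=5)]
  26. access L: MISS, evict F(c=1). Cache: [L(c=1) J(c=5) C(c=5)]
  27. access P: MISS, evict L(c=1). Cache: [P(c=1) J(c=5) C(c=5)]
  28. access F: MISS, evict P(c=1). Cache: [F(c=1) J(c=5) C(c=5)]
  29. access I: MISS, evict F(c=1). Cache: [I(c=1) J(c=5) C(c=5)]
  30. access I: HIT, count now 2. Cache: [I(c=2) J(c=5) C(c=5)]
  31. access F: MISS, evict I(c=2). Cache: [F(c=1) J(c=5) C(c=5)]
  32. access T: MISS, evict F(c=1). Cache: [T(c=1) J(c=5) C(c=5)]
  33. access C: HIT, count now 6. Cache: [T(c=1) J(c=5) C(c=6)]
  34. access I: MISS, evict T(c=1). Cache: [I(c=1) J(c=5) C(c=6)]
  35. access W: MISS, evict I(c=1). Cache: [W(c=1) J(c=5) C(c=6)]
  36. access I: MISS, evict W(c=1). Cache: [I(c=1) J(c=5) C(c=6)]
  37. access T: MISS, evict I(c=1). Cache: [T(c=1) J(c=5) C(c=6)]
  38. access C: HIT, count now 7. Cache: [T(c=1) J(c=5) C(c=7)]
  39. access C: HIT, count now 8. Cache: [T(c=1) J(c=5) C(c=8)]
Total: 16 hits, 23 misses, 20 evictions

Answer: C J T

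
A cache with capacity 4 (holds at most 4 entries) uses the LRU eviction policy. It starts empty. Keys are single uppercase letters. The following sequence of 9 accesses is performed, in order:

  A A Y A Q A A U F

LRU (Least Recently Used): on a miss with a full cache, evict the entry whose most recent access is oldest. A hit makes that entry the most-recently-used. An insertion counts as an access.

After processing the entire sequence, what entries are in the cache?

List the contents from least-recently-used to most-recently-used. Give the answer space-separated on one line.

LRU simulation (capacity=4):
  1. access A: MISS. Cache (LRU->MRU): [A]
  2. access A: HIT. Cache (LRU->MRU): [A]
  3. access Y: MISS. Cache (LRU->MRU): [A Y]
  4. access A: HIT. Cache (LRU->MRU): [Y A]
  5. access Q: MISS. Cache (LRU->MRU): [Y A Q]
  6. access A: HIT. Cache (LRU->MRU): [Y Q A]
  7. access A: HIT. Cache (LRU->MRU): [Y Q A]
  8. access U: MISS. Cache (LRU->MRU): [Y Q A U]
  9. access F: MISS, evict Y. Cache (LRU->MRU): [Q A U F]
Total: 4 hits, 5 misses, 1 evictions

Answer: Q A U F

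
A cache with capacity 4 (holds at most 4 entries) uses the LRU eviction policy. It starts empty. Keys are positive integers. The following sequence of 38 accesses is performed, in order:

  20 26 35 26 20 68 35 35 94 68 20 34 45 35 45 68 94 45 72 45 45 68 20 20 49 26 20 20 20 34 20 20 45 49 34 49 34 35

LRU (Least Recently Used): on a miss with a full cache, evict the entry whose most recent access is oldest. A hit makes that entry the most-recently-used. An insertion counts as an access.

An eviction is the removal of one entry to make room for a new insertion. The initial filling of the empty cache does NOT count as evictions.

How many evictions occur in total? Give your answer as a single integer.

LRU simulation (capacity=4):
  1. access 20: MISS. Cache (LRU->MRU): [20]
  2. access 26: MISS. Cache (LRU->MRU): [20 26]
  3. access 35: MISS. Cache (LRU->MRU): [20 26 35]
  4. access 26: HIT. Cache (LRU->MRU): [20 35 26]
  5. access 20: HIT. Cache (LRU->MRU): [35 26 20]
  6. access 68: MISS. Cache (LRU->MRU): [35 26 20 68]
  7. access 35: HIT. Cache (LRU->MRU): [26 20 68 35]
  8. access 35: HIT. Cache (LRU->MRU): [26 20 68 35]
  9. access 94: MISS, evict 26. Cache (LRU->MRU): [20 68 35 94]
  10. access 68: HIT. Cache (LRU->MRU): [20 35 94 68]
  11. access 20: HIT. Cache (LRU->MRU): [35 94 68 20]
  12. access 34: MISS, evict 35. Cache (LRU->MRU): [94 68 20 34]
  13. access 45: MISS, evict 94. Cache (LRU->MRU): [68 20 34 45]
  14. access 35: MISS, evict 68. Cache (LRU->MRU): [20 34 45 35]
  15. access 45: HIT. Cache (LRU->MRU): [20 34 35 45]
  16. access 68: MISS, evict 20. Cache (LRU->MRU): [34 35 45 68]
  17. access 94: MISS, evict 34. Cache (LRU->MRU): [35 45 68 94]
  18. access 45: HIT. Cache (LRU->MRU): [35 68 94 45]
  19. access 72: MISS, evict 35. Cache (LRU->MRU): [68 94 45 72]
  20. access 45: HIT. Cache (LRU->MRU): [68 94 72 45]
  21. access 45: HIT. Cache (LRU->MRU): [68 94 72 45]
  22. access 68: HIT. Cache (LRU->MRU): [94 72 45 68]
  23. access 20: MISS, evict 94. Cache (LRU->MRU): [72 45 68 20]
  24. access 20: HIT. Cache (LRU->MRU): [72 45 68 20]
  25. access 49: MISS, evict 72. Cache (LRU->MRU): [45 68 20 49]
  26. access 26: MISS, evict 45. Cache (LRU->MRU): [68 20 49 26]
  27. access 20: HIT. Cache (LRU->MRU): [68 49 26 20]
  28. access 20: HIT. Cache (LRU->MRU): [68 49 26 20]
  29. access 20: HIT. Cache (LRU->MRU): [68 49 26 20]
  30. access 34: MISS, evict 68. Cache (LRU->MRU): [49 26 20 34]
  31. access 20: HIT. Cache (LRU->MRU): [49 26 34 20]
  32. access 20: HIT. Cache (LRU->MRU): [49 26 34 20]
  33. access 45: MISS, evict 49. Cache (LRU->MRU): [26 34 20 45]
  34. access 49: MISS, evict 26. Cache (LRU->MRU): [34 20 45 49]
  35. access 34: HIT. Cache (LRU->MRU): [20 45 49 34]
  36. access 49: HIT. Cache (LRU->MRU): [20 45 34 49]
  37. access 34: HIT. Cache (LRU->MRU): [20 45 49 34]
  38. access 35: MISS, evict 20. Cache (LRU->MRU): [45 49 34 35]
Total: 20 hits, 18 misses, 14 evictions

Answer: 14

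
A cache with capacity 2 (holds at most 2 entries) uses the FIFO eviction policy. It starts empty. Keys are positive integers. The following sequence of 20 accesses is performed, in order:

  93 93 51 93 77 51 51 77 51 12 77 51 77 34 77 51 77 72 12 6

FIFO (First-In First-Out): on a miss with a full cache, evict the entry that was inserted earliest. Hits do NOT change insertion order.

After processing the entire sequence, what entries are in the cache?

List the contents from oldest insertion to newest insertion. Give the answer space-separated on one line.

FIFO simulation (capacity=2):
  1. access 93: MISS. Cache (old->new): [93]
  2. access 93: HIT. Cache (old->new): [93]
  3. access 51: MISS. Cache (old->new): [93 51]
  4. access 93: HIT. Cache (old->new): [93 51]
  5. access 77: MISS, evict 93. Cache (old->new): [51 77]
  6. access 51: HIT. Cache (old->new): [51 77]
  7. access 51: HIT. Cache (old->new): [51 77]
  8. access 77: HIT. Cache (old->new): [51 77]
  9. access 51: HIT. Cache (old->new): [51 77]
  10. access 12: MISS, evict 51. Cache (old->new): [77 12]
  11. access 77: HIT. Cache (old->new): [77 12]
  12. access 51: MISS, evict 77. Cache (old->new): [12 51]
  13. access 77: MISS, evict 12. Cache (old->new): [51 77]
  14. access 34: MISS, evict 51. Cache (old->new): [77 34]
  15. access 77: HIT. Cache (old->new): [77 34]
  16. access 51: MISS, evict 77. Cache (old->new): [34 51]
  17. access 77: MISS, evict 34. Cache (old->new): [51 77]
  18. access 72: MISS, evict 51. Cache (old->new): [77 72]
  19. access 12: MISS, evict 77. Cache (old->new): [72 12]
  20. access 6: MISS, evict 72. Cache (old->new): [12 6]
Total: 8 hits, 12 misses, 10 evictions

Answer: 12 6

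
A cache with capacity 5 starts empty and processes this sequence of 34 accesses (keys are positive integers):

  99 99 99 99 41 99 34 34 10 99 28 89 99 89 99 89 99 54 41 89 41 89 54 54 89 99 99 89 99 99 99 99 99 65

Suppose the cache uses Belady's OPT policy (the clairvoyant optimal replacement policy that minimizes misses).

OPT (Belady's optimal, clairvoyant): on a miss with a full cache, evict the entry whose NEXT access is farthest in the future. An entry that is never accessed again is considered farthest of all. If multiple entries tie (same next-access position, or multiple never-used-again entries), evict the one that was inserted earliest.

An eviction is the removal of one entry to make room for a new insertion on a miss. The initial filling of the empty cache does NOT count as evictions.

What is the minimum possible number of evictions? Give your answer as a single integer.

Answer: 3

Derivation:
OPT (Belady) simulation (capacity=5):
  1. access 99: MISS. Cache: [99]
  2. access 99: HIT. Next use of 99: step 3. Cache: [99]
  3. access 99: HIT. Next use of 99: step 4. Cache: [99]
  4. access 99: HIT. Next use of 99: step 6. Cache: [99]
  5. access 41: MISS. Cache: [99 41]
  6. access 99: HIT. Next use of 99: step 10. Cache: [99 41]
  7. access 34: MISS. Cache: [99 41 34]
  8. access 34: HIT. Next use of 34: never. Cache: [99 41 34]
  9. access 10: MISS. Cache: [99 41 34 10]
  10. access 99: HIT. Next use of 99: step 13. Cache: [99 41 34 10]
  11. access 28: MISS. Cache: [99 41 34 10 28]
  12. access 89: MISS, evict 34 (next use: never). Cache: [99 41 10 28 89]
  13. access 99: HIT. Next use of 99: step 15. Cache: [99 41 10 28 89]
  14. access 89: HIT. Next use of 89: step 16. Cache: [99 41 10 28 89]
  15. access 99: HIT. Next use of 99: step 17. Cache: [99 41 10 28 89]
  16. access 89: HIT. Next use of 89: step 20. Cache: [99 41 10 28 89]
  17. access 99: HIT. Next use of 99: step 26. Cache: [99 41 10 28 89]
  18. access 54: MISS, evict 10 (next use: never). Cache: [99 41 28 89 54]
  19. access 41: HIT. Next use of 41: step 21. Cache: [99 41 28 89 54]
  20. access 89: HIT. Next use of 89: step 22. Cache: [99 41 28 89 54]
  21. access 41: HIT. Next use of 41: never. Cache: [99 41 28 89 54]
  22. access 89: HIT. Next use of 89: step 25. Cache: [99 41 28 89 54]
  23. access 54: HIT. Next use of 54: step 24. Cache: [99 41 28 89 54]
  24. access 54: HIT. Next use of 54: never. Cache: [99 41 28 89 54]
  25. access 89: HIT. Next use of 89: step 28. Cache: [99 41 28 89 54]
  26. access 99: HIT. Next use of 99: step 27. Cache: [99 41 28 89 54]
  27. access 99: HIT. Next use of 99: step 29. Cache: [99 41 28 89 54]
  28. access 89: HIT. Next use of 89: never. Cache: [99 41 28 89 54]
  29. access 99: HIT. Next use of 99: step 30. Cache: [99 41 28 89 54]
  30. access 99: HIT. Next use of 99: step 31. Cache: [99 41 28 89 54]
  31. access 99: HIT. Next use of 99: step 32. Cache: [99 41 28 89 54]
  32. access 99: HIT. Next use of 99: step 33. Cache: [99 41 28 89 54]
  33. access 99: HIT. Next use of 99: never. Cache: [99 41 28 89 54]
  34. access 65: MISS, evict 99 (next use: never). Cache: [41 28 89 54 65]
Total: 26 hits, 8 misses, 3 evictions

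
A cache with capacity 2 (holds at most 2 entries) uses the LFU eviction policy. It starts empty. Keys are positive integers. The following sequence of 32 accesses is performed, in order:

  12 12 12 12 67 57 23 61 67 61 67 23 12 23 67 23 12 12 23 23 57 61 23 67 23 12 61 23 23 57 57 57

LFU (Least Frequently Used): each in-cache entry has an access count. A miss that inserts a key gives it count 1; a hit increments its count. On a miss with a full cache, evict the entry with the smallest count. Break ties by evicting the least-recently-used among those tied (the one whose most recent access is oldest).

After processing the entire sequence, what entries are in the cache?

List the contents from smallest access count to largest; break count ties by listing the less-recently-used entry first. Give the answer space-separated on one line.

Answer: 57 12

Derivation:
LFU simulation (capacity=2):
  1. access 12: MISS. Cache: [12(c=1)]
  2. access 12: HIT, count now 2. Cache: [12(c=2)]
  3. access 12: HIT, count now 3. Cache: [12(c=3)]
  4. access 12: HIT, count now 4. Cache: [12(c=4)]
  5. access 67: MISS. Cache: [67(c=1) 12(c=4)]
  6. access 57: MISS, evict 67(c=1). Cache: [57(c=1) 12(c=4)]
  7. access 23: MISS, evict 57(c=1). Cache: [23(c=1) 12(c=4)]
  8. access 61: MISS, evict 23(c=1). Cache: [61(c=1) 12(c=4)]
  9. access 67: MISS, evict 61(c=1). Cache: [67(c=1) 12(c=4)]
  10. access 61: MISS, evict 67(c=1). Cache: [61(c=1) 12(c=4)]
  11. access 67: MISS, evict 61(c=1). Cache: [67(c=1) 12(c=4)]
  12. access 23: MISS, evict 67(c=1). Cache: [23(c=1) 12(c=4)]
  13. access 12: HIT, count now 5. Cache: [23(c=1) 12(c=5)]
  14. access 23: HIT, count now 2. Cache: [23(c=2) 12(c=5)]
  15. access 67: MISS, evict 23(c=2). Cache: [67(c=1) 12(c=5)]
  16. access 23: MISS, evict 67(c=1). Cache: [23(c=1) 12(c=5)]
  17. access 12: HIT, count now 6. Cache: [23(c=1) 12(c=6)]
  18. access 12: HIT, count now 7. Cache: [23(c=1) 12(c=7)]
  19. access 23: HIT, count now 2. Cache: [23(c=2) 12(c=7)]
  20. access 23: HIT, count now 3. Cache: [23(c=3) 12(c=7)]
  21. access 57: MISS, evict 23(c=3). Cache: [57(c=1) 12(c=7)]
  22. access 61: MISS, evict 57(c=1). Cache: [61(c=1) 12(c=7)]
  23. access 23: MISS, evict 61(c=1). Cache: [23(c=1) 12(c=7)]
  24. access 67: MISS, evict 23(c=1). Cache: [67(c=1) 12(c=7)]
  25. access 23: MISS, evict 67(c=1). Cache: [23(c=1) 12(c=7)]
  26. access 12: HIT, count now 8. Cache: [23(c=1) 12(c=8)]
  27. access 61: MISS, evict 23(c=1). Cache: [61(c=1) 12(c=8)]
  28. access 23: MISS, evict 61(c=1). Cache: [23(c=1) 12(c=8)]
  29. access 23: HIT, count now 2. Cache: [23(c=2) 12(c=8)]
  30. access 57: MISS, evict 23(c=2). Cache: [57(c=1) 12(c=8)]
  31. access 57: HIT, count now 2. Cache: [57(c=2) 12(c=8)]
  32. access 57: HIT, count now 3. Cache: [57(c=3) 12(c=8)]
Total: 13 hits, 19 misses, 17 evictions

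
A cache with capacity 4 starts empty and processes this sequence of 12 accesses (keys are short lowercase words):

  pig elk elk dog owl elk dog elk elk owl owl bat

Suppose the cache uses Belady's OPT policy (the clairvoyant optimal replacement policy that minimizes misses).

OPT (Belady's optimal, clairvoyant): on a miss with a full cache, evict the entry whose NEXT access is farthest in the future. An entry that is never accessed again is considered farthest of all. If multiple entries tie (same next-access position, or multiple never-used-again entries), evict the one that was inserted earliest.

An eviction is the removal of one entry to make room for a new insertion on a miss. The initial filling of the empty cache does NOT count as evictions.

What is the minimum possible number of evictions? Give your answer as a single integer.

OPT (Belady) simulation (capacity=4):
  1. access pig: MISS. Cache: [pig]
  2. access elk: MISS. Cache: [pig elk]
  3. access elk: HIT. Next use of elk: step 6. Cache: [pig elk]
  4. access dog: MISS. Cache: [pig elk dog]
  5. access owl: MISS. Cache: [pig elk dog owl]
  6. access elk: HIT. Next use of elk: step 8. Cache: [pig elk dog owl]
  7. access dog: HIT. Next use of dog: never. Cache: [pig elk dog owl]
  8. access elk: HIT. Next use of elk: step 9. Cache: [pig elk dog owl]
  9. access elk: HIT. Next use of elk: never. Cache: [pig elk dog owl]
  10. access owl: HIT. Next use of owl: step 11. Cache: [pig elk dog owl]
  11. access owl: HIT. Next use of owl: never. Cache: [pig elk dog owl]
  12. access bat: MISS, evict pig (next use: never). Cache: [elk dog owl bat]
Total: 7 hits, 5 misses, 1 evictions

Answer: 1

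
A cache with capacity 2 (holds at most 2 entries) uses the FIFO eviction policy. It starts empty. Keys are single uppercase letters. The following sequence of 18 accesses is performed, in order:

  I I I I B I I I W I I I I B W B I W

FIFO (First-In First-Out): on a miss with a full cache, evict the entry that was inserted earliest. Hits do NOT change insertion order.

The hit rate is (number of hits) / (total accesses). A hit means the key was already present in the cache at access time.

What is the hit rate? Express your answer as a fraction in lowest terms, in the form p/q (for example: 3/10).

FIFO simulation (capacity=2):
  1. access I: MISS. Cache (old->new): [I]
  2. access I: HIT. Cache (old->new): [I]
  3. access I: HIT. Cache (old->new): [I]
  4. access I: HIT. Cache (old->new): [I]
  5. access B: MISS. Cache (old->new): [I B]
  6. access I: HIT. Cache (old->new): [I B]
  7. access I: HIT. Cache (old->new): [I B]
  8. access I: HIT. Cache (old->new): [I B]
  9. access W: MISS, evict I. Cache (old->new): [B W]
  10. access I: MISS, evict B. Cache (old->new): [W I]
  11. access I: HIT. Cache (old->new): [W I]
  12. access I: HIT. Cache (old->new): [W I]
  13. access I: HIT. Cache (old->new): [W I]
  14. access B: MISS, evict W. Cache (old->new): [I B]
  15. access W: MISS, evict I. Cache (old->new): [B W]
  16. access B: HIT. Cache (old->new): [B W]
  17. access I: MISS, evict B. Cache (old->new): [W I]
  18. access W: HIT. Cache (old->new): [W I]
Total: 11 hits, 7 misses, 5 evictions

Hit rate = 11/18

Answer: 11/18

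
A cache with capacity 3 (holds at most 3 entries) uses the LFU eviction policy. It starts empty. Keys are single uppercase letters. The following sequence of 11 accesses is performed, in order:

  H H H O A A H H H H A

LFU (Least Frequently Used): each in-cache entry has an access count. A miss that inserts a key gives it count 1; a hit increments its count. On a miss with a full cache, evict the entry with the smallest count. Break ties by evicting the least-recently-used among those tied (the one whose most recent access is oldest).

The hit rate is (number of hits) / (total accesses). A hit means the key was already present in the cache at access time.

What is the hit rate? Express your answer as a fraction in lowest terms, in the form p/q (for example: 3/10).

Answer: 8/11

Derivation:
LFU simulation (capacity=3):
  1. access H: MISS. Cache: [H(c=1)]
  2. access H: HIT, count now 2. Cache: [H(c=2)]
  3. access H: HIT, count now 3. Cache: [H(c=3)]
  4. access O: MISS. Cache: [O(c=1) H(c=3)]
  5. access A: MISS. Cache: [O(c=1) A(c=1) H(c=3)]
  6. access A: HIT, count now 2. Cache: [O(c=1) A(c=2) H(c=3)]
  7. access H: HIT, count now 4. Cache: [O(c=1) A(c=2) H(c=4)]
  8. access H: HIT, count now 5. Cache: [O(c=1) A(c=2) H(c=5)]
  9. access H: HIT, count now 6. Cache: [O(c=1) A(c=2) H(c=6)]
  10. access H: HIT, count now 7. Cache: [O(c=1) A(c=2) H(c=7)]
  11. access A: HIT, count now 3. Cache: [O(c=1) A(c=3) H(c=7)]
Total: 8 hits, 3 misses, 0 evictions

Hit rate = 8/11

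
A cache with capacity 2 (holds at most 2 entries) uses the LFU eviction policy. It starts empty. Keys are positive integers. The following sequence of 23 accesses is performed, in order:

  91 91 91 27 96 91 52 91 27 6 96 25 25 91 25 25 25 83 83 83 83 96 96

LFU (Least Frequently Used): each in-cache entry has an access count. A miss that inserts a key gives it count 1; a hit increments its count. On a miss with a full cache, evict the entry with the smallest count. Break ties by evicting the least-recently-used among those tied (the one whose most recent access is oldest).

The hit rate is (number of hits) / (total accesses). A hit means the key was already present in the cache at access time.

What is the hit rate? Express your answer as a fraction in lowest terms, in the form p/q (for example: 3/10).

LFU simulation (capacity=2):
  1. access 91: MISS. Cache: [91(c=1)]
  2. access 91: HIT, count now 2. Cache: [91(c=2)]
  3. access 91: HIT, count now 3. Cache: [91(c=3)]
  4. access 27: MISS. Cache: [27(c=1) 91(c=3)]
  5. access 96: MISS, evict 27(c=1). Cache: [96(c=1) 91(c=3)]
  6. access 91: HIT, count now 4. Cache: [96(c=1) 91(c=4)]
  7. access 52: MISS, evict 96(c=1). Cache: [52(c=1) 91(c=4)]
  8. access 91: HIT, count now 5. Cache: [52(c=1) 91(c=5)]
  9. access 27: MISS, evict 52(c=1). Cache: [27(c=1) 91(c=5)]
  10. access 6: MISS, evict 27(c=1). Cache: [6(c=1) 91(c=5)]
  11. access 96: MISS, evict 6(c=1). Cache: [96(c=1) 91(c=5)]
  12. access 25: MISS, evict 96(c=1). Cache: [25(c=1) 91(c=5)]
  13. access 25: HIT, count now 2. Cache: [25(c=2) 91(c=5)]
  14. access 91: HIT, count now 6. Cache: [25(c=2) 91(c=6)]
  15. access 25: HIT, count now 3. Cache: [25(c=3) 91(c=6)]
  16. access 25: HIT, count now 4. Cache: [25(c=4) 91(c=6)]
  17. access 25: HIT, count now 5. Cache: [25(c=5) 91(c=6)]
  18. access 83: MISS, evict 25(c=5). Cache: [83(c=1) 91(c=6)]
  19. access 83: HIT, count now 2. Cache: [83(c=2) 91(c=6)]
  20. access 83: HIT, count now 3. Cache: [83(c=3) 91(c=6)]
  21. access 83: HIT, count now 4. Cache: [83(c=4) 91(c=6)]
  22. access 96: MISS, evict 83(c=4). Cache: [96(c=1) 91(c=6)]
  23. access 96: HIT, count now 2. Cache: [96(c=2) 91(c=6)]
Total: 13 hits, 10 misses, 8 evictions

Hit rate = 13/23

Answer: 13/23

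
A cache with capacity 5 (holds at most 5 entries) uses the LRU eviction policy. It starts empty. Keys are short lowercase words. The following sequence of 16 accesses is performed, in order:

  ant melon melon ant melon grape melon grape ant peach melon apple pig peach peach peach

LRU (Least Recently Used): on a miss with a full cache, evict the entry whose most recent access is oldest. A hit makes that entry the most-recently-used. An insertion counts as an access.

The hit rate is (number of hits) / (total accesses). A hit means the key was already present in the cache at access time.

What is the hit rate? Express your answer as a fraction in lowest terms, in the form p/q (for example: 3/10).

LRU simulation (capacity=5):
  1. access ant: MISS. Cache (LRU->MRU): [ant]
  2. access melon: MISS. Cache (LRU->MRU): [ant melon]
  3. access melon: HIT. Cache (LRU->MRU): [ant melon]
  4. access ant: HIT. Cache (LRU->MRU): [melon ant]
  5. access melon: HIT. Cache (LRU->MRU): [ant melon]
  6. access grape: MISS. Cache (LRU->MRU): [ant melon grape]
  7. access melon: HIT. Cache (LRU->MRU): [ant grape melon]
  8. access grape: HIT. Cache (LRU->MRU): [ant melon grape]
  9. access ant: HIT. Cache (LRU->MRU): [melon grape ant]
  10. access peach: MISS. Cache (LRU->MRU): [melon grape ant peach]
  11. access melon: HIT. Cache (LRU->MRU): [grape ant peach melon]
  12. access apple: MISS. Cache (LRU->MRU): [grape ant peach melon apple]
  13. access pig: MISS, evict grape. Cache (LRU->MRU): [ant peach melon apple pig]
  14. access peach: HIT. Cache (LRU->MRU): [ant melon apple pig peach]
  15. access peach: HIT. Cache (LRU->MRU): [ant melon apple pig peach]
  16. access peach: HIT. Cache (LRU->MRU): [ant melon apple pig peach]
Total: 10 hits, 6 misses, 1 evictions

Hit rate = 10/16 = 5/8

Answer: 5/8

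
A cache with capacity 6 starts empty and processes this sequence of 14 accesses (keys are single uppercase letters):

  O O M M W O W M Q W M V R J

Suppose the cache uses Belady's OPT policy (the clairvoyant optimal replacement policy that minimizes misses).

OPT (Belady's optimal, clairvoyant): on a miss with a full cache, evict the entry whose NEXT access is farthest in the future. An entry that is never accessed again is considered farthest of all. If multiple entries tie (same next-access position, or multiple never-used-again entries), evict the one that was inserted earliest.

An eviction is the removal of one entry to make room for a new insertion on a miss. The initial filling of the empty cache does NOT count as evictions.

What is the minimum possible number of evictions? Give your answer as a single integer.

Answer: 1

Derivation:
OPT (Belady) simulation (capacity=6):
  1. access O: MISS. Cache: [O]
  2. access O: HIT. Next use of O: step 6. Cache: [O]
  3. access M: MISS. Cache: [O M]
  4. access M: HIT. Next use of M: step 8. Cache: [O M]
  5. access W: MISS. Cache: [O M W]
  6. access O: HIT. Next use of O: never. Cache: [O M W]
  7. access W: HIT. Next use of W: step 10. Cache: [O M W]
  8. access M: HIT. Next use of M: step 11. Cache: [O M W]
  9. access Q: MISS. Cache: [O M W Q]
  10. access W: HIT. Next use of W: never. Cache: [O M W Q]
  11. access M: HIT. Next use of M: never. Cache: [O M W Q]
  12. access V: MISS. Cache: [O M W Q V]
  13. access R: MISS. Cache: [O M W Q V R]
  14. access J: MISS, evict O (next use: never). Cache: [M W Q V R J]
Total: 7 hits, 7 misses, 1 evictions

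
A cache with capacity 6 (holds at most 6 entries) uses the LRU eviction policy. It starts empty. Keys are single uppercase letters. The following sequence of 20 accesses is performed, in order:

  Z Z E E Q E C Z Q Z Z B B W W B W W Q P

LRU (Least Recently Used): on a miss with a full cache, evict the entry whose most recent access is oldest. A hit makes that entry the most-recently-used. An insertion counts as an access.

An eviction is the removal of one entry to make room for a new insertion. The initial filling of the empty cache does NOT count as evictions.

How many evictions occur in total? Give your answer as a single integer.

Answer: 1

Derivation:
LRU simulation (capacity=6):
  1. access Z: MISS. Cache (LRU->MRU): [Z]
  2. access Z: HIT. Cache (LRU->MRU): [Z]
  3. access E: MISS. Cache (LRU->MRU): [Z E]
  4. access E: HIT. Cache (LRU->MRU): [Z E]
  5. access Q: MISS. Cache (LRU->MRU): [Z E Q]
  6. access E: HIT. Cache (LRU->MRU): [Z Q E]
  7. access C: MISS. Cache (LRU->MRU): [Z Q E C]
  8. access Z: HIT. Cache (LRU->MRU): [Q E C Z]
  9. access Q: HIT. Cache (LRU->MRU): [E C Z Q]
  10. access Z: HIT. Cache (LRU->MRU): [E C Q Z]
  11. access Z: HIT. Cache (LRU->MRU): [E C Q Z]
  12. access B: MISS. Cache (LRU->MRU): [E C Q Z B]
  13. access B: HIT. Cache (LRU->MRU): [E C Q Z B]
  14. access W: MISS. Cache (LRU->MRU): [E C Q Z B W]
  15. access W: HIT. Cache (LRU->MRU): [E C Q Z B W]
  16. access B: HIT. Cache (LRU->MRU): [E C Q Z W B]
  17. access W: HIT. Cache (LRU->MRU): [E C Q Z B W]
  18. access W: HIT. Cache (LRU->MRU): [E C Q Z B W]
  19. access Q: HIT. Cache (LRU->MRU): [E C Z B W Q]
  20. access P: MISS, evict E. Cache (LRU->MRU): [C Z B W Q P]
Total: 13 hits, 7 misses, 1 evictions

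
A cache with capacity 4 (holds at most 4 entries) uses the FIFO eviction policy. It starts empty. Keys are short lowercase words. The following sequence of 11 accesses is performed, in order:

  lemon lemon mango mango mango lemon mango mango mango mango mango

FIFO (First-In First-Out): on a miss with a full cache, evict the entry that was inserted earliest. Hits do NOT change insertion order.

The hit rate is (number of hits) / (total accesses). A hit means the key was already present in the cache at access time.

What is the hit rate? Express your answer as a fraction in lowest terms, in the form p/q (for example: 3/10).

Answer: 9/11

Derivation:
FIFO simulation (capacity=4):
  1. access lemon: MISS. Cache (old->new): [lemon]
  2. access lemon: HIT. Cache (old->new): [lemon]
  3. access mango: MISS. Cache (old->new): [lemon mango]
  4. access mango: HIT. Cache (old->new): [lemon mango]
  5. access mango: HIT. Cache (old->new): [lemon mango]
  6. access lemon: HIT. Cache (old->new): [lemon mango]
  7. access mango: HIT. Cache (old->new): [lemon mango]
  8. access mango: HIT. Cache (old->new): [lemon mango]
  9. access mango: HIT. Cache (old->new): [lemon mango]
  10. access mango: HIT. Cache (old->new): [lemon mango]
  11. access mango: HIT. Cache (old->new): [lemon mango]
Total: 9 hits, 2 misses, 0 evictions

Hit rate = 9/11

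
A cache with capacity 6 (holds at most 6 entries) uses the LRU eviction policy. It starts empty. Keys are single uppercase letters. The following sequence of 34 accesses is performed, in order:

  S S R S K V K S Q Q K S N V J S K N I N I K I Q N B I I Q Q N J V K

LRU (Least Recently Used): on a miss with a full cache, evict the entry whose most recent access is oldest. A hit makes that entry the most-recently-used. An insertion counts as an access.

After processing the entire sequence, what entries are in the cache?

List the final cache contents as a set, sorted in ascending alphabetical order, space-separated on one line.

Answer: I J K N Q V

Derivation:
LRU simulation (capacity=6):
  1. access S: MISS. Cache (LRU->MRU): [S]
  2. access S: HIT. Cache (LRU->MRU): [S]
  3. access R: MISS. Cache (LRU->MRU): [S R]
  4. access S: HIT. Cache (LRU->MRU): [R S]
  5. access K: MISS. Cache (LRU->MRU): [R S K]
  6. access V: MISS. Cache (LRU->MRU): [R S K V]
  7. access K: HIT. Cache (LRU->MRU): [R S V K]
  8. access S: HIT. Cache (LRU->MRU): [R V K S]
  9. access Q: MISS. Cache (LRU->MRU): [R V K S Q]
  10. access Q: HIT. Cache (LRU->MRU): [R V K S Q]
  11. access K: HIT. Cache (LRU->MRU): [R V S Q K]
  12. access S: HIT. Cache (LRU->MRU): [R V Q K S]
  13. access N: MISS. Cache (LRU->MRU): [R V Q K S N]
  14. access V: HIT. Cache (LRU->MRU): [R Q K S N V]
  15. access J: MISS, evict R. Cache (LRU->MRU): [Q K S N V J]
  16. access S: HIT. Cache (LRU->MRU): [Q K N V J S]
  17. access K: HIT. Cache (LRU->MRU): [Q N V J S K]
  18. access N: HIT. Cache (LRU->MRU): [Q V J S K N]
  19. access I: MISS, evict Q. Cache (LRU->MRU): [V J S K N I]
  20. access N: HIT. Cache (LRU->MRU): [V J S K I N]
  21. access I: HIT. Cache (LRU->MRU): [V J S K N I]
  22. access K: HIT. Cache (LRU->MRU): [V J S N I K]
  23. access I: HIT. Cache (LRU->MRU): [V J S N K I]
  24. access Q: MISS, evict V. Cache (LRU->MRU): [J S N K I Q]
  25. access N: HIT. Cache (LRU->MRU): [J S K I Q N]
  26. access B: MISS, evict J. Cache (LRU->MRU): [S K I Q N B]
  27. access I: HIT. Cache (LRU->MRU): [S K Q N B I]
  28. access I: HIT. Cache (LRU->MRU): [S K Q N B I]
  29. access Q: HIT. Cache (LRU->MRU): [S K N B I Q]
  30. access Q: HIT. Cache (LRU->MRU): [S K N B I Q]
  31. access N: HIT. Cache (LRU->MRU): [S K B I Q N]
  32. access J: MISS, evict S. Cache (LRU->MRU): [K B I Q N J]
  33. access V: MISS, evict K. Cache (LRU->MRU): [B I Q N J V]
  34. access K: MISS, evict B. Cache (LRU->MRU): [I Q N J V K]
Total: 21 hits, 13 misses, 7 evictions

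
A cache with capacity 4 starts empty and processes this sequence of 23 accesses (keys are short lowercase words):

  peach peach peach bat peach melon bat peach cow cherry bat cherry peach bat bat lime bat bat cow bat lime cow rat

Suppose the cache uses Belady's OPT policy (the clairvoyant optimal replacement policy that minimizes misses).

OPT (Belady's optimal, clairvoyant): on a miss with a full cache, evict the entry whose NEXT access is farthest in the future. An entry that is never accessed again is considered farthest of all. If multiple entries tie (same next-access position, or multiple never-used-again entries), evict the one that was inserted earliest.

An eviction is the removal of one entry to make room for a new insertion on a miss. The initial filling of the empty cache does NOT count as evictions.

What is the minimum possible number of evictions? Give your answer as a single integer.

OPT (Belady) simulation (capacity=4):
  1. access peach: MISS. Cache: [peach]
  2. access peach: HIT. Next use of peach: step 3. Cache: [peach]
  3. access peach: HIT. Next use of peach: step 5. Cache: [peach]
  4. access bat: MISS. Cache: [peach bat]
  5. access peach: HIT. Next use of peach: step 8. Cache: [peach bat]
  6. access melon: MISS. Cache: [peach bat melon]
  7. access bat: HIT. Next use of bat: step 11. Cache: [peach bat melon]
  8. access peach: HIT. Next use of peach: step 13. Cache: [peach bat melon]
  9. access cow: MISS. Cache: [peach bat melon cow]
  10. access cherry: MISS, evict melon (next use: never). Cache: [peach bat cow cherry]
  11. access bat: HIT. Next use of bat: step 14. Cache: [peach bat cow cherry]
  12. access cherry: HIT. Next use of cherry: never. Cache: [peach bat cow cherry]
  13. access peach: HIT. Next use of peach: never. Cache: [peach bat cow cherry]
  14. access bat: HIT. Next use of bat: step 15. Cache: [peach bat cow cherry]
  15. access bat: HIT. Next use of bat: step 17. Cache: [peach bat cow cherry]
  16. access lime: MISS, evict peach (next use: never). Cache: [bat cow cherry lime]
  17. access bat: HIT. Next use of bat: step 18. Cache: [bat cow cherry lime]
  18. access bat: HIT. Next use of bat: step 20. Cache: [bat cow cherry lime]
  19. access cow: HIT. Next use of cow: step 22. Cache: [bat cow cherry lime]
  20. access bat: HIT. Next use of bat: never. Cache: [bat cow cherry lime]
  21. access lime: HIT. Next use of lime: never. Cache: [bat cow cherry lime]
  22. access cow: HIT. Next use of cow: never. Cache: [bat cow cherry lime]
  23. access rat: MISS, evict bat (next use: never). Cache: [cow cherry lime rat]
Total: 16 hits, 7 misses, 3 evictions

Answer: 3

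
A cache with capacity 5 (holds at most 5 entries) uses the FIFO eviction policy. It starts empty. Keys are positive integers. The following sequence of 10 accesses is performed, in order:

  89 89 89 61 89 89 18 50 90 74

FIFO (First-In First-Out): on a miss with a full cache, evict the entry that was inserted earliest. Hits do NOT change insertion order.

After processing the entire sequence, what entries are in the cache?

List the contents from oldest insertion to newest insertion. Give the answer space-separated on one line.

Answer: 61 18 50 90 74

Derivation:
FIFO simulation (capacity=5):
  1. access 89: MISS. Cache (old->new): [89]
  2. access 89: HIT. Cache (old->new): [89]
  3. access 89: HIT. Cache (old->new): [89]
  4. access 61: MISS. Cache (old->new): [89 61]
  5. access 89: HIT. Cache (old->new): [89 61]
  6. access 89: HIT. Cache (old->new): [89 61]
  7. access 18: MISS. Cache (old->new): [89 61 18]
  8. access 50: MISS. Cache (old->new): [89 61 18 50]
  9. access 90: MISS. Cache (old->new): [89 61 18 50 90]
  10. access 74: MISS, evict 89. Cache (old->new): [61 18 50 90 74]
Total: 4 hits, 6 misses, 1 evictions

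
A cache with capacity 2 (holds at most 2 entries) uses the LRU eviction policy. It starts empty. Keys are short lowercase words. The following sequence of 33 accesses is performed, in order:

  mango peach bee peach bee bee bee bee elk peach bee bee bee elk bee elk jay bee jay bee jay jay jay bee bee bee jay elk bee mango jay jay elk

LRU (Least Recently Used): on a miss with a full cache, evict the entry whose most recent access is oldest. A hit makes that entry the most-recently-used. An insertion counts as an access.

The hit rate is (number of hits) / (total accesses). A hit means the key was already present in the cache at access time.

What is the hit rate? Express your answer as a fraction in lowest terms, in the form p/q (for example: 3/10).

LRU simulation (capacity=2):
  1. access mango: MISS. Cache (LRU->MRU): [mango]
  2. access peach: MISS. Cache (LRU->MRU): [mango peach]
  3. access bee: MISS, evict mango. Cache (LRU->MRU): [peach bee]
  4. access peach: HIT. Cache (LRU->MRU): [bee peach]
  5. access bee: HIT. Cache (LRU->MRU): [peach bee]
  6. access bee: HIT. Cache (LRU->MRU): [peach bee]
  7. access bee: HIT. Cache (LRU->MRU): [peach bee]
  8. access bee: HIT. Cache (LRU->MRU): [peach bee]
  9. access elk: MISS, evict peach. Cache (LRU->MRU): [bee elk]
  10. access peach: MISS, evict bee. Cache (LRU->MRU): [elk peach]
  11. access bee: MISS, evict elk. Cache (LRU->MRU): [peach bee]
  12. access bee: HIT. Cache (LRU->MRU): [peach bee]
  13. access bee: HIT. Cache (LRU->MRU): [peach bee]
  14. access elk: MISS, evict peach. Cache (LRU->MRU): [bee elk]
  15. access bee: HIT. Cache (LRU->MRU): [elk bee]
  16. access elk: HIT. Cache (LRU->MRU): [bee elk]
  17. access jay: MISS, evict bee. Cache (LRU->MRU): [elk jay]
  18. access bee: MISS, evict elk. Cache (LRU->MRU): [jay bee]
  19. access jay: HIT. Cache (LRU->MRU): [bee jay]
  20. access bee: HIT. Cache (LRU->MRU): [jay bee]
  21. access jay: HIT. Cache (LRU->MRU): [bee jay]
  22. access jay: HIT. Cache (LRU->MRU): [bee jay]
  23. access jay: HIT. Cache (LRU->MRU): [bee jay]
  24. access bee: HIT. Cache (LRU->MRU): [jay bee]
  25. access bee: HIT. Cache (LRU->MRU): [jay bee]
  26. access bee: HIT. Cache (LRU->MRU): [jay bee]
  27. access jay: HIT. Cache (LRU->MRU): [bee jay]
  28. access elk: MISS, evict bee. Cache (LRU->MRU): [jay elk]
  29. access bee: MISS, evict jay. Cache (LRU->MRU): [elk bee]
  30. access mango: MISS, evict elk. Cache (LRU->MRU): [bee mango]
  31. access jay: MISS, evict bee. Cache (LRU->MRU): [mango jay]
  32. access jay: HIT. Cache (LRU->MRU): [mango jay]
  33. access elk: MISS, evict mango. Cache (LRU->MRU): [jay elk]
Total: 19 hits, 14 misses, 12 evictions

Hit rate = 19/33

Answer: 19/33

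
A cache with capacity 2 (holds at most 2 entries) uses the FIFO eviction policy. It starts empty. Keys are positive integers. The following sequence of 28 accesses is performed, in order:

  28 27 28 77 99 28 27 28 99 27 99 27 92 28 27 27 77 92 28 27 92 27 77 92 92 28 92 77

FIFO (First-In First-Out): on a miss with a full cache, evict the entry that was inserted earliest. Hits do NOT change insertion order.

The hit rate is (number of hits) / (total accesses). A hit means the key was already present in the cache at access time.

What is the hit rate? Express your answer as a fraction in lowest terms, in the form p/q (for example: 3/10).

FIFO simulation (capacity=2):
  1. access 28: MISS. Cache (old->new): [28]
  2. access 27: MISS. Cache (old->new): [28 27]
  3. access 28: HIT. Cache (old->new): [28 27]
  4. access 77: MISS, evict 28. Cache (old->new): [27 77]
  5. access 99: MISS, evict 27. Cache (old->new): [77 99]
  6. access 28: MISS, evict 77. Cache (old->new): [99 28]
  7. access 27: MISS, evict 99. Cache (old->new): [28 27]
  8. access 28: HIT. Cache (old->new): [28 27]
  9. access 99: MISS, evict 28. Cache (old->new): [27 99]
  10. access 27: HIT. Cache (old->new): [27 99]
  11. access 99: HIT. Cache (old->new): [27 99]
  12. access 27: HIT. Cache (old->new): [27 99]
  13. access 92: MISS, evict 27. Cache (old->new): [99 92]
  14. access 28: MISS, evict 99. Cache (old->new): [92 28]
  15. access 27: MISS, evict 92. Cache (old->new): [28 27]
  16. access 27: HIT. Cache (old->new): [28 27]
  17. access 77: MISS, evict 28. Cache (old->new): [27 77]
  18. access 92: MISS, evict 27. Cache (old->new): [77 92]
  19. access 28: MISS, evict 77. Cache (old->new): [92 28]
  20. access 27: MISS, evict 92. Cache (old->new): [28 27]
  21. access 92: MISS, evict 28. Cache (old->new): [27 92]
  22. access 27: HIT. Cache (old->new): [27 92]
  23. access 77: MISS, evict 27. Cache (old->new): [92 77]
  24. access 92: HIT. Cache (old->new): [92 77]
  25. access 92: HIT. Cache (old->new): [92 77]
  26. access 28: MISS, evict 92. Cache (old->new): [77 28]
  27. access 92: MISS, evict 77. Cache (old->new): [28 92]
  28. access 77: MISS, evict 28. Cache (old->new): [92 77]
Total: 9 hits, 19 misses, 17 evictions

Hit rate = 9/28

Answer: 9/28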